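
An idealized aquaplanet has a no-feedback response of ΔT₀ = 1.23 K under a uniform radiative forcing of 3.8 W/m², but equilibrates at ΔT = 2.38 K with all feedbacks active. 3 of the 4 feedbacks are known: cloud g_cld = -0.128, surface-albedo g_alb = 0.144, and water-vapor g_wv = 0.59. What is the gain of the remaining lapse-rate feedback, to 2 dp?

-0.12

Amplification A = ΔT/ΔT₀ = 2.38/1.23 = 1.935.
Total gain g = 1 − 1/A = 1 − 1/1.935 = 0.4832.
Known gains sum to -0.128 + 0.144 + 0.59 = 0.606.
g_lr = 0.4832 − 0.606 = -0.12.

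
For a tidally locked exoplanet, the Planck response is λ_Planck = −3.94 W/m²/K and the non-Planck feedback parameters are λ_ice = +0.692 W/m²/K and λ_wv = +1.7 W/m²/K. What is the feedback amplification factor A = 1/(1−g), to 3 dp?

Convert to gains: g_ice = 0.692/3.94 = 0.1756; g_wv = 1.7/3.94 = 0.4315.
Total gain g = 0.6071.
A = 1/(1 − 0.6071) = 2.545.

2.545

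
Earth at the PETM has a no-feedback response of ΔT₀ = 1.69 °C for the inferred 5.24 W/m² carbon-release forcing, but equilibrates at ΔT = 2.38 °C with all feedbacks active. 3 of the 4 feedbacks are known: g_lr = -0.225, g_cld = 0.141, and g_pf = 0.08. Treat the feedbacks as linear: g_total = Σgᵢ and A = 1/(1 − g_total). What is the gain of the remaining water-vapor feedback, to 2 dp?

Amplification A = ΔT/ΔT₀ = 2.38/1.69 = 1.408.
Total gain g = 1 − 1/A = 1 − 1/1.408 = 0.2898.
Known gains sum to -0.225 + 0.141 + 0.08 = -0.004.
g_wv = 0.2898 + 0.004 = 0.29.

0.29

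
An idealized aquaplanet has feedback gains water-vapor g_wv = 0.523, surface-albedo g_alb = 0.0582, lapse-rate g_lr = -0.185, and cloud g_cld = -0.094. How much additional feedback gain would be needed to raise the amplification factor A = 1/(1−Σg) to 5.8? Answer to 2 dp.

Current total gain = 0.3022.
Target gain for A = 5.8: g* = 1 − 1/5.8 = 0.8276.
Additional gain needed = 0.8276 − 0.3022 = 0.53.

0.53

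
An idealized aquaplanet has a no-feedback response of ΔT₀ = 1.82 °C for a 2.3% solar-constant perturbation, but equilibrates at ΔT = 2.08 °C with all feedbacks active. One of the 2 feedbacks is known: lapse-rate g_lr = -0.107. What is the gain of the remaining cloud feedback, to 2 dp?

Amplification A = ΔT/ΔT₀ = 2.08/1.82 = 1.143.
Total gain g = 1 − 1/A = 1 − 1/1.143 = 0.1251.
The known gain is -0.107.
g_cld = 0.1251 + 0.107 = 0.23.

0.23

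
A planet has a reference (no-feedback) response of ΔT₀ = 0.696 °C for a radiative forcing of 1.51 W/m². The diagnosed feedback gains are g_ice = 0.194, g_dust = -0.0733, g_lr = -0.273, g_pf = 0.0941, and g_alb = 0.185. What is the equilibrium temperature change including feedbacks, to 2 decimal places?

0.80 °C

Total gain g = 0.194 − 0.0733 − 0.273 + 0.0941 + 0.185 = 0.1268.
Amplification A = 1/(1 − 0.1268) = 1.145.
ΔT = 0.696 × 1.145 = 0.80 °C.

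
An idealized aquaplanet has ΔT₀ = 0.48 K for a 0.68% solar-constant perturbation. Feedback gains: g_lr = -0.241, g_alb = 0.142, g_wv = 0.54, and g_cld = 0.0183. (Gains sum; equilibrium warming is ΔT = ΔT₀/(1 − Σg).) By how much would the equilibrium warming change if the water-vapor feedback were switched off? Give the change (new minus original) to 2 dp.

-0.44 K

Original: g = 0.4593, ΔT = 0.48/(1−0.4593) = 0.8877 K.
Without water-vapor: g' = -0.0807, ΔT' = 0.48/(1+0.0807) = 0.4442 K.
Change = 0.4442 − 0.8877 = -0.44 K.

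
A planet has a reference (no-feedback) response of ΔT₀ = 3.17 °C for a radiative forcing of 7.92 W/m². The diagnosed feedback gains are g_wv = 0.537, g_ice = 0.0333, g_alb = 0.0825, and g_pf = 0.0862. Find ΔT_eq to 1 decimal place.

12.1 °C

Total gain g = 0.537 + 0.0333 + 0.0825 + 0.0862 = 0.739.
Amplification A = 1/(1 − 0.739) = 3.831.
ΔT = 3.17 × 3.831 = 12.1 °C.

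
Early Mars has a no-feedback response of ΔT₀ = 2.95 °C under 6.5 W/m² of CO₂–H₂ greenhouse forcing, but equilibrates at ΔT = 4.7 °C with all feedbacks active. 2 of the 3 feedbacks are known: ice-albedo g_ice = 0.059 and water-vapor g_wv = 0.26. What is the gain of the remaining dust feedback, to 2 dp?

Amplification A = ΔT/ΔT₀ = 4.7/2.95 = 1.593.
Total gain g = 1 − 1/A = 1 − 1/1.593 = 0.3723.
Known gains sum to 0.059 + 0.26 = 0.319.
g_dust = 0.3723 − 0.319 = 0.05.

0.05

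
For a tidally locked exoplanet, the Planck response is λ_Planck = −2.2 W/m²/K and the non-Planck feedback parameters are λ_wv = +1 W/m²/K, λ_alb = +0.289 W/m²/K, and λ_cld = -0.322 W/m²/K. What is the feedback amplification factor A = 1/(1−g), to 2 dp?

1.78

Convert to gains: g_wv = 1/2.2 = 0.4545; g_alb = 0.289/2.2 = 0.1314; g_cld = -0.322/2.2 = -0.1464.
Total gain g = 0.4395.
A = 1/(1 − 0.4395) = 1.78.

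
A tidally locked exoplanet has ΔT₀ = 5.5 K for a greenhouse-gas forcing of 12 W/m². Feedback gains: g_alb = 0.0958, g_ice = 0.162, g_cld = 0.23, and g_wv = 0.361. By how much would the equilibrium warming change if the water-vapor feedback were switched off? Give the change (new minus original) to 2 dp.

-25.64 K

Original: g = 0.8488, ΔT = 5.5/(1−0.8488) = 36.3757 K.
Without water-vapor: g' = 0.4878, ΔT' = 5.5/(1−0.4878) = 10.7380 K.
Change = 10.7380 − 36.3757 = -25.64 K.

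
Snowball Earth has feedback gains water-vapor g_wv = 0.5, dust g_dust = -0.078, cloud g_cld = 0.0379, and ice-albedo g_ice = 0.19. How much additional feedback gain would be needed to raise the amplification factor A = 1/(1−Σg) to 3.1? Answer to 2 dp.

Current total gain = 0.6499.
Target gain for A = 3.1: g* = 1 − 1/3.1 = 0.6774.
Additional gain needed = 0.6774 − 0.6499 = 0.03.

0.03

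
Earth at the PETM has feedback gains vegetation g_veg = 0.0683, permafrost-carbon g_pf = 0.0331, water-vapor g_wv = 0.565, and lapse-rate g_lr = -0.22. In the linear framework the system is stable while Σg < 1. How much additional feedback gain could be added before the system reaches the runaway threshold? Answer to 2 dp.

0.55

Current total gain = 0.0683 + 0.0331 + 0.565 − 0.22 = 0.4464.
Margin to runaway = 1 − 0.4464 = 0.55.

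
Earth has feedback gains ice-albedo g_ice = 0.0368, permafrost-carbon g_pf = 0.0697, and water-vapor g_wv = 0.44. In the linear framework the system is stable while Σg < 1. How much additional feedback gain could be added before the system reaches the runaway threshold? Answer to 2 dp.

Current total gain = 0.0368 + 0.0697 + 0.44 = 0.5465.
Margin to runaway = 1 − 0.5465 = 0.45.

0.45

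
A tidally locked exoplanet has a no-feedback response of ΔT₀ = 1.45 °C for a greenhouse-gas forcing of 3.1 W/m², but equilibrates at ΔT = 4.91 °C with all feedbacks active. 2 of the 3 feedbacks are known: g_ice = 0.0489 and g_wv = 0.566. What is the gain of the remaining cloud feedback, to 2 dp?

Amplification A = ΔT/ΔT₀ = 4.91/1.45 = 3.386.
Total gain g = 1 − 1/A = 1 − 1/3.386 = 0.7047.
Known gains sum to 0.0489 + 0.566 = 0.6149.
g_cld = 0.7047 − 0.6149 = 0.09.

0.09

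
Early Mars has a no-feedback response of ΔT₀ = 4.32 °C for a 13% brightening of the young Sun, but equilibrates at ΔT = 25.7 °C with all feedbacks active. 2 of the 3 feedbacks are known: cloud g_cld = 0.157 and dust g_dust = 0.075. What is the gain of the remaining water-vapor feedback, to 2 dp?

0.60

Amplification A = ΔT/ΔT₀ = 25.7/4.32 = 5.949.
Total gain g = 1 − 1/A = 1 − 1/5.949 = 0.8319.
Known gains sum to 0.157 + 0.075 = 0.232.
g_wv = 0.8319 − 0.232 = 0.60.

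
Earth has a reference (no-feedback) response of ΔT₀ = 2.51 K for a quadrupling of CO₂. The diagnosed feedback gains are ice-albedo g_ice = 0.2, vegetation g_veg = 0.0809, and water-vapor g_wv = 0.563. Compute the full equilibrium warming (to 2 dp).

16.08 K

Total gain g = 0.2 + 0.0809 + 0.563 = 0.8439.
Amplification A = 1/(1 − 0.8439) = 6.406.
ΔT = 2.51 × 6.406 = 16.08 K.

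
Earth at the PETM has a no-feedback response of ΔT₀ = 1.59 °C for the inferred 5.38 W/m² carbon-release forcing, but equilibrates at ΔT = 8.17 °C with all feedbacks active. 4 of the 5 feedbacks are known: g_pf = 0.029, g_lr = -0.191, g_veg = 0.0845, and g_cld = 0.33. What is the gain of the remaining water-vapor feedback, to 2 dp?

0.55

Amplification A = ΔT/ΔT₀ = 8.17/1.59 = 5.138.
Total gain g = 1 − 1/A = 1 − 1/5.138 = 0.8054.
Known gains sum to 0.029 − 0.191 + 0.0845 + 0.33 = 0.2525.
g_wv = 0.8054 − 0.2525 = 0.55.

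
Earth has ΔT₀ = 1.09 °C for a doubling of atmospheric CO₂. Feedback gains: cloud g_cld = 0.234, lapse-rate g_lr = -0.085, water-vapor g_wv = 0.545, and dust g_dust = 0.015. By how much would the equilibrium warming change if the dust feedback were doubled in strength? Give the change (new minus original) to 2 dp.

Original: g = 0.709, ΔT = 1.09/(1−0.709) = 3.7457 °C.
With doubled dust: g' = 0.724, ΔT' = 1.09/(1−0.724) = 3.9493 °C.
Change = 3.9493 − 3.7457 = 0.20 °C.

0.20 °C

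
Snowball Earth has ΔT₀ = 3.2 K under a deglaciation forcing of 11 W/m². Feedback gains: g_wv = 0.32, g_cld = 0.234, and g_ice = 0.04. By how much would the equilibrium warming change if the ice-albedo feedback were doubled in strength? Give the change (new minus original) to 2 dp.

0.86 K

Original: g = 0.594, ΔT = 3.2/(1−0.594) = 7.8818 K.
With doubled ice-albedo: g' = 0.634, ΔT' = 3.2/(1−0.634) = 8.7432 K.
Change = 8.7432 − 7.8818 = 0.86 K.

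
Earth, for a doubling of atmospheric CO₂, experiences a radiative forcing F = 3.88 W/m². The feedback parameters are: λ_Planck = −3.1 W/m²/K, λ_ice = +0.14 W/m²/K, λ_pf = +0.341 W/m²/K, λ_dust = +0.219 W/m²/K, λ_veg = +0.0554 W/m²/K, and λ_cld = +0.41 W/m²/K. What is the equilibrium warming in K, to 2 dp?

2.01 K

Net feedback parameter λ = (−3.1) + (+0.14) + (+0.341) + (+0.219) + (+0.0554) + (+0.41) = -1.9346 W/m²/K.
ΔT = −F/λ = −3.88/(-1.9346) = 2.01 K.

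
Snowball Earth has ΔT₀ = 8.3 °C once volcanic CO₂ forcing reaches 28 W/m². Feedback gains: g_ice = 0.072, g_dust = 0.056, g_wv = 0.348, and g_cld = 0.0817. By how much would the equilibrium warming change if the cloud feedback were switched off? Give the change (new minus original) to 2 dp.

Original: g = 0.5577, ΔT = 8.3/(1−0.5577) = 18.7655 °C.
Without cloud: g' = 0.476, ΔT' = 8.3/(1−0.476) = 15.8397 °C.
Change = 15.8397 − 18.7655 = -2.93 °C.

-2.93 °C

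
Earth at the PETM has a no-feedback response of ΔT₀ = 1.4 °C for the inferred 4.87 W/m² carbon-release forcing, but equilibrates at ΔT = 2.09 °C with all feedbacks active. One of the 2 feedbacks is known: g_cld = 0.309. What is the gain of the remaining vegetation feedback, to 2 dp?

Amplification A = ΔT/ΔT₀ = 2.09/1.4 = 1.493.
Total gain g = 1 − 1/A = 1 − 1/1.493 = 0.3302.
The known gain is 0.309.
g_veg = 0.3302 − 0.309 = 0.02.

0.02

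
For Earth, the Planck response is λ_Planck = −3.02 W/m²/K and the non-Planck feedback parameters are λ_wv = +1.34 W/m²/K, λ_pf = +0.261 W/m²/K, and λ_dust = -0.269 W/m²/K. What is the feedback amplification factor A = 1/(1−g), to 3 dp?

Convert to gains: g_wv = 1.34/3.02 = 0.4437; g_pf = 0.261/3.02 = 0.08642; g_dust = -0.269/3.02 = -0.08907.
Total gain g = 0.44105.
A = 1/(1 − 0.44105) = 1.789.

1.789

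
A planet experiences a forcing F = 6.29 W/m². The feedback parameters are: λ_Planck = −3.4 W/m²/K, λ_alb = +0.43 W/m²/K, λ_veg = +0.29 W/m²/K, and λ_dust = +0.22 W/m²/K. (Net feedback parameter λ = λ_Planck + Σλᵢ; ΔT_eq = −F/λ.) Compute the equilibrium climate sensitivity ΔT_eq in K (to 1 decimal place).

2.6 K

Net feedback parameter λ = (−3.4) + (+0.43) + (+0.29) + (+0.22) = -2.46 W/m²/K.
ΔT = −F/λ = −6.29/(-2.46) = 2.6 K.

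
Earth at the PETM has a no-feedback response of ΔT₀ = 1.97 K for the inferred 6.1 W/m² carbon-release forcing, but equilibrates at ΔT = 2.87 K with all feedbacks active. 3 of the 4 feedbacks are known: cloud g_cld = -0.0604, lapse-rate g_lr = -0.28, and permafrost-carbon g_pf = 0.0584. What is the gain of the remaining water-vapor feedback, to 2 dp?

0.60

Amplification A = ΔT/ΔT₀ = 2.87/1.97 = 1.457.
Total gain g = 1 − 1/A = 1 − 1/1.457 = 0.3137.
Known gains sum to -0.0604 − 0.28 + 0.0584 = -0.282.
g_wv = 0.3137 + 0.282 = 0.60.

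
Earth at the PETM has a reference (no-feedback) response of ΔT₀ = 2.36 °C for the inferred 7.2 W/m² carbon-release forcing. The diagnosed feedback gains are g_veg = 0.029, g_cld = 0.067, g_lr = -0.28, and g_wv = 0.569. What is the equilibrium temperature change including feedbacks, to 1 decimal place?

Total gain g = 0.029 + 0.067 − 0.28 + 0.569 = 0.385.
Amplification A = 1/(1 − 0.385) = 1.626.
ΔT = 2.36 × 1.626 = 3.8 °C.

3.8 °C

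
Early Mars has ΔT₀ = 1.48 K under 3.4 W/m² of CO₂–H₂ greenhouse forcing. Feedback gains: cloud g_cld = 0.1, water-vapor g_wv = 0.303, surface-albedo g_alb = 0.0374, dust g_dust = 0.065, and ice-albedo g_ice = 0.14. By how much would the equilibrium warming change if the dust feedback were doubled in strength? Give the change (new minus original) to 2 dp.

0.94 K

Original: g = 0.6454, ΔT = 1.48/(1−0.6454) = 4.1737 K.
With doubled dust: g' = 0.7104, ΔT' = 1.48/(1−0.7104) = 5.1105 K.
Change = 5.1105 − 4.1737 = 0.94 K.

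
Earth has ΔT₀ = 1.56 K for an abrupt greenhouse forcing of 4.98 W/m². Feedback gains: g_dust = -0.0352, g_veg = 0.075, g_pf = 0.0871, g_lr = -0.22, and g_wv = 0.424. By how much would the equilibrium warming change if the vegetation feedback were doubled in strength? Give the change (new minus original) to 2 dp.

Original: g = 0.3309, ΔT = 1.56/(1−0.3309) = 2.3315 K.
With doubled vegetation: g' = 0.4059, ΔT' = 1.56/(1−0.4059) = 2.6258 K.
Change = 2.6258 − 2.3315 = 0.29 K.

0.29 K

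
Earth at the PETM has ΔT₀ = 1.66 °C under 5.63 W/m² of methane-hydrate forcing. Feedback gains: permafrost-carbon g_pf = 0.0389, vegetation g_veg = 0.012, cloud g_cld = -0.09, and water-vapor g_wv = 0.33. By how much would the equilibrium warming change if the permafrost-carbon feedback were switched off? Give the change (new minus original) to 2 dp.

-0.12 °C

Original: g = 0.2909, ΔT = 1.66/(1−0.2909) = 2.3410 °C.
Without permafrost-carbon: g' = 0.252, ΔT' = 1.66/(1−0.252) = 2.2193 °C.
Change = 2.2193 − 2.3410 = -0.12 °C.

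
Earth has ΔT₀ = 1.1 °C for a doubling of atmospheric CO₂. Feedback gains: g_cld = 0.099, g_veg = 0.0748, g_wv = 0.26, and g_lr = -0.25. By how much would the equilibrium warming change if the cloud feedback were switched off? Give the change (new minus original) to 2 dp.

Original: g = 0.1838, ΔT = 1.1/(1−0.1838) = 1.3477 °C.
Without cloud: g' = 0.0848, ΔT' = 1.1/(1−0.0848) = 1.2019 °C.
Change = 1.2019 − 1.3477 = -0.15 °C.

-0.15 °C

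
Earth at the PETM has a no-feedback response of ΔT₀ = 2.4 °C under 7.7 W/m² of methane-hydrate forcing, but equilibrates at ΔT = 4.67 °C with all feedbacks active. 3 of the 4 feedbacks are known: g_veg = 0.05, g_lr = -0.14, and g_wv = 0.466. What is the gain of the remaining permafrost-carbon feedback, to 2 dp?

Amplification A = ΔT/ΔT₀ = 4.67/2.4 = 1.946.
Total gain g = 1 − 1/A = 1 − 1/1.946 = 0.4861.
Known gains sum to 0.05 − 0.14 + 0.466 = 0.376.
g_pf = 0.4861 − 0.376 = 0.11.

0.11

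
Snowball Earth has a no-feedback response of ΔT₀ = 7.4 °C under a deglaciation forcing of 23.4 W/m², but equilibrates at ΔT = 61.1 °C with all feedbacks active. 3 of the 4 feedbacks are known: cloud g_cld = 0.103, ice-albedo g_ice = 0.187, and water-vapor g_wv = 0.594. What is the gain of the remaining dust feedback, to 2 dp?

Amplification A = ΔT/ΔT₀ = 61.1/7.4 = 8.257.
Total gain g = 1 − 1/A = 1 − 1/8.257 = 0.8789.
Known gains sum to 0.103 + 0.187 + 0.594 = 0.884.
g_dust = 0.8789 − 0.884 = -0.01.

-0.01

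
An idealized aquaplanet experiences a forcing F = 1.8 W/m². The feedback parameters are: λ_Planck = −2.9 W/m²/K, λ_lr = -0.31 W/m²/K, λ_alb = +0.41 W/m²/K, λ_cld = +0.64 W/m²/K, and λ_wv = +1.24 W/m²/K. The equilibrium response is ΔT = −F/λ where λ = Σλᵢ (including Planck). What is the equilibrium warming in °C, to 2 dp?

Net feedback parameter λ = (−2.9) + (-0.31) + (+0.41) + (+0.64) + (+1.24) = -0.92 W/m²/K.
ΔT = −F/λ = −1.8/(-0.92) = 1.96 °C.

1.96 °C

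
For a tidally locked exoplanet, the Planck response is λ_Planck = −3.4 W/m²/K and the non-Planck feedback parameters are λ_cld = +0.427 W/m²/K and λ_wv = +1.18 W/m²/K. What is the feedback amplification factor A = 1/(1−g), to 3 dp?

1.896

Convert to gains: g_cld = 0.427/3.4 = 0.1256; g_wv = 1.18/3.4 = 0.3471.
Total gain g = 0.4727.
A = 1/(1 − 0.4727) = 1.896.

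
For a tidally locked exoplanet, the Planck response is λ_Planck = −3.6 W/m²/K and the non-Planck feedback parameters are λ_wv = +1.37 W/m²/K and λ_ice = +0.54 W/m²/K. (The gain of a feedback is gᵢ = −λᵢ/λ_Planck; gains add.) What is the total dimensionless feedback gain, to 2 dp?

0.53

Convert to gains: g_wv = 1.37/3.6 = 0.3806; g_ice = 0.54/3.6 = 0.15.
Total gain g = 0.5306.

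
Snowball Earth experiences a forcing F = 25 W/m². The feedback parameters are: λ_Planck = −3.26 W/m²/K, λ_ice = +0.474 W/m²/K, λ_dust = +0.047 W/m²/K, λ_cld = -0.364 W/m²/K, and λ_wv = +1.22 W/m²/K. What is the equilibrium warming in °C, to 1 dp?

Net feedback parameter λ = (−3.26) + (+0.474) + (+0.047) + (-0.364) + (+1.22) = -1.883 W/m²/K.
ΔT = −F/λ = −25/(-1.883) = 13.3 °C.

13.3 °C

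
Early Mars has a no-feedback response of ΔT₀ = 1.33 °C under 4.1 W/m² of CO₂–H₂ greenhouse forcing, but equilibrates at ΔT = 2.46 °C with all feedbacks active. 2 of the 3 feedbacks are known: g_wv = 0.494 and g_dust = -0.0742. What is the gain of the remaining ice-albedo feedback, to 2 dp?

0.04

Amplification A = ΔT/ΔT₀ = 2.46/1.33 = 1.85.
Total gain g = 1 − 1/A = 1 − 1/1.85 = 0.4595.
Known gains sum to 0.494 − 0.0742 = 0.4198.
g_ice = 0.4595 − 0.4198 = 0.04.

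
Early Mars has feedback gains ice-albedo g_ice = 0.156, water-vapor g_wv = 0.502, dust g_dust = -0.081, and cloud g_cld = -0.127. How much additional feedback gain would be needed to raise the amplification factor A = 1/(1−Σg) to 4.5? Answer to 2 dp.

Current total gain = 0.45.
Target gain for A = 4.5: g* = 1 − 1/4.5 = 0.7778.
Additional gain needed = 0.7778 − 0.45 = 0.33.

0.33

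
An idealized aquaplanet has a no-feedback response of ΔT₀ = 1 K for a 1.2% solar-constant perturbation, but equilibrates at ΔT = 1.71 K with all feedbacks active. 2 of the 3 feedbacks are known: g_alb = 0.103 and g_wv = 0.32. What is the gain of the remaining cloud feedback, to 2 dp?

-0.01

Amplification A = ΔT/ΔT₀ = 1.71/1 = 1.71.
Total gain g = 1 − 1/A = 1 − 1/1.71 = 0.4152.
Known gains sum to 0.103 + 0.32 = 0.423.
g_cld = 0.4152 − 0.423 = -0.01.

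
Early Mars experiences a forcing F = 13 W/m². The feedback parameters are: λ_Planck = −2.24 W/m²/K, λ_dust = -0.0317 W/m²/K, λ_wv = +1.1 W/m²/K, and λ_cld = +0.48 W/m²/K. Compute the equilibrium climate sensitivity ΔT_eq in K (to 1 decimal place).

18.8 K

Net feedback parameter λ = (−2.24) + (-0.0317) + (+1.1) + (+0.48) = -0.6917 W/m²/K.
ΔT = −F/λ = −13/(-0.6917) = 18.8 K.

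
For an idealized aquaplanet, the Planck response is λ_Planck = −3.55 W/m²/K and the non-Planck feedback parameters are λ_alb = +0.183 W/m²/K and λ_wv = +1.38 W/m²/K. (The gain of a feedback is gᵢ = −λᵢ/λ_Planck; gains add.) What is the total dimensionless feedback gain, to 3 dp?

Convert to gains: g_alb = 0.183/3.55 = 0.05155; g_wv = 1.38/3.55 = 0.3887.
Total gain g = 0.44025.

0.440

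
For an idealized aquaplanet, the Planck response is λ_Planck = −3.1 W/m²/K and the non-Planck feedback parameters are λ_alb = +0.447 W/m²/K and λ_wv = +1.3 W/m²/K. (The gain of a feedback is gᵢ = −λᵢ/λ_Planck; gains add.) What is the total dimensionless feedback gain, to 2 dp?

Convert to gains: g_alb = 0.447/3.1 = 0.1442; g_wv = 1.3/3.1 = 0.4194.
Total gain g = 0.5636.

0.56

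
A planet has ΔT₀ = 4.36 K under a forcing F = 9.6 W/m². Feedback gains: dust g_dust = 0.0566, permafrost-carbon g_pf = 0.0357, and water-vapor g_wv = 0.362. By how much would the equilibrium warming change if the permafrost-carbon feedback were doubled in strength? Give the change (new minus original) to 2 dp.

0.56 K

Original: g = 0.4543, ΔT = 4.36/(1−0.4543) = 7.9897 K.
With doubled permafrost-carbon: g' = 0.49, ΔT' = 4.36/(1−0.49) = 8.5490 K.
Change = 8.5490 − 7.9897 = 0.56 K.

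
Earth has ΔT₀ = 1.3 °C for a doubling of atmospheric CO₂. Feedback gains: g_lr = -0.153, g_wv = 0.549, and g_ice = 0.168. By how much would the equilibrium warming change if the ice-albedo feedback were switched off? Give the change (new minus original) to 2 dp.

Original: g = 0.564, ΔT = 1.3/(1−0.564) = 2.9817 °C.
Without ice-albedo: g' = 0.396, ΔT' = 1.3/(1−0.396) = 2.1523 °C.
Change = 2.1523 − 2.9817 = -0.83 °C.

-0.83 °C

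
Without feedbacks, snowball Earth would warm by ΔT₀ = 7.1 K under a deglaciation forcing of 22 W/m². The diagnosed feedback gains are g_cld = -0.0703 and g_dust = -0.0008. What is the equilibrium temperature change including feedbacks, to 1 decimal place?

Total gain g = -0.0703 − 0.0008 = -0.0711.
Amplification A = 1/(1 + 0.0711) = 0.9336.
ΔT = 7.1 × 0.9336 = 6.6 K.

6.6 K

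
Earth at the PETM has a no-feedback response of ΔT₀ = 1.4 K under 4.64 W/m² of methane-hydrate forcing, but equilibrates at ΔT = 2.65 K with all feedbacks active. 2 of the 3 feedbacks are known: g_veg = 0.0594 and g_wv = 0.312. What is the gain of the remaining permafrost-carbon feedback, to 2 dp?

0.10

Amplification A = ΔT/ΔT₀ = 2.65/1.4 = 1.893.
Total gain g = 1 − 1/A = 1 − 1/1.893 = 0.4717.
Known gains sum to 0.0594 + 0.312 = 0.3714.
g_pf = 0.4717 − 0.3714 = 0.10.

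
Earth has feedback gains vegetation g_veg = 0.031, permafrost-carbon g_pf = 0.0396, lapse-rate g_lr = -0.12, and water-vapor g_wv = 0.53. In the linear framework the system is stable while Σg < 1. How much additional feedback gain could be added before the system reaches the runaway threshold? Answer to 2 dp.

0.52

Current total gain = 0.031 + 0.0396 − 0.12 + 0.53 = 0.4806.
Margin to runaway = 1 − 0.4806 = 0.52.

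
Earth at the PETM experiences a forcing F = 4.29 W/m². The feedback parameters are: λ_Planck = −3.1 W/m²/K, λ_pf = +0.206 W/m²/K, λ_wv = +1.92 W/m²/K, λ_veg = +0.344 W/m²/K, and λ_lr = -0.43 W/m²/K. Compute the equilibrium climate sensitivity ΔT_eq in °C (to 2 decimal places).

4.05 °C

Net feedback parameter λ = (−3.1) + (+0.206) + (+1.92) + (+0.344) + (-0.43) = -1.06 W/m²/K.
ΔT = −F/λ = −4.29/(-1.06) = 4.05 °C.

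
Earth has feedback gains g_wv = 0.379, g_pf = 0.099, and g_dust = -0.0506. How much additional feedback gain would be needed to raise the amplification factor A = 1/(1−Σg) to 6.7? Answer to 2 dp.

0.42

Current total gain = 0.4274.
Target gain for A = 6.7: g* = 1 − 1/6.7 = 0.8507.
Additional gain needed = 0.8507 − 0.4274 = 0.42.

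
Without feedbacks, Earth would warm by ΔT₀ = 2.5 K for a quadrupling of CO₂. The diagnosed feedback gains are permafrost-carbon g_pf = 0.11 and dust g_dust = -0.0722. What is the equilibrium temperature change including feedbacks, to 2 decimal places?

Total gain g = 0.11 − 0.0722 = 0.0378.
Amplification A = 1/(1 − 0.0378) = 1.039.
ΔT = 2.5 × 1.039 = 2.60 K.

2.60 K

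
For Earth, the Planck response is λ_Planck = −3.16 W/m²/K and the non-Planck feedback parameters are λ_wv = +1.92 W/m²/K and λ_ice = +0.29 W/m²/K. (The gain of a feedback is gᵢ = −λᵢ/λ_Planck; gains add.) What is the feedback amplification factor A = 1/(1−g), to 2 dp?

3.33

Convert to gains: g_wv = 1.92/3.16 = 0.6076; g_ice = 0.29/3.16 = 0.09177.
Total gain g = 0.69937.
A = 1/(1 − 0.69937) = 3.33.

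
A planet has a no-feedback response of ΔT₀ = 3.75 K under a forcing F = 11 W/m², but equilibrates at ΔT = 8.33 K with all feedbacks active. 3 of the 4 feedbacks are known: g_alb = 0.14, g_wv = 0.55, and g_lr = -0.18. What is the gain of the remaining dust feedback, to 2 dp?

Amplification A = ΔT/ΔT₀ = 8.33/3.75 = 2.221.
Total gain g = 1 − 1/A = 1 − 1/2.221 = 0.5498.
Known gains sum to 0.14 + 0.55 − 0.18 = 0.51.
g_dust = 0.5498 − 0.51 = 0.04.

0.04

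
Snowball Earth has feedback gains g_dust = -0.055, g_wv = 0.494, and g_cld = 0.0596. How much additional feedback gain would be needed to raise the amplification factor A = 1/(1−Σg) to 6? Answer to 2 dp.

0.33

Current total gain = 0.4986.
Target gain for A = 6: g* = 1 − 1/6 = 0.8333.
Additional gain needed = 0.8333 − 0.4986 = 0.33.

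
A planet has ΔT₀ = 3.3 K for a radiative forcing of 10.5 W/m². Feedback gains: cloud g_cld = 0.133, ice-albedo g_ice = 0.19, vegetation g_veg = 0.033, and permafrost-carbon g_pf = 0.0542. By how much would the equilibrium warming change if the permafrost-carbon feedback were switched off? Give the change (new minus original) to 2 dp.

-0.47 K

Original: g = 0.4102, ΔT = 3.3/(1−0.4102) = 5.5951 K.
Without permafrost-carbon: g' = 0.356, ΔT' = 3.3/(1−0.356) = 5.1242 K.
Change = 5.1242 − 5.5951 = -0.47 K.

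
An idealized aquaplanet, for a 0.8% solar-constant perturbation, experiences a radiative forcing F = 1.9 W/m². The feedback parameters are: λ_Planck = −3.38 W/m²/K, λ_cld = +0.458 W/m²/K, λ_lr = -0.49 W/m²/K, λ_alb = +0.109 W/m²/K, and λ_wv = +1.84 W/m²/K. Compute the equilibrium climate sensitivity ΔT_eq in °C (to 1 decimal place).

1.3 °C

Net feedback parameter λ = (−3.38) + (+0.458) + (-0.49) + (+0.109) + (+1.84) = -1.463 W/m²/K.
ΔT = −F/λ = −1.9/(-1.463) = 1.3 °C.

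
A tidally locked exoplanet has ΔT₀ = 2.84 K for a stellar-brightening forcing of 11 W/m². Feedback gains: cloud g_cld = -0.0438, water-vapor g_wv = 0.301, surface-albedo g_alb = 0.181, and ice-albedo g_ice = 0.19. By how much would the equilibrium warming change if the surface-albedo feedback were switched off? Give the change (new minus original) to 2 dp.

-2.50 K

Original: g = 0.6282, ΔT = 2.84/(1−0.6282) = 7.6385 K.
Without surface-albedo: g' = 0.4472, ΔT' = 2.84/(1−0.4472) = 5.1375 K.
Change = 5.1375 − 7.6385 = -2.50 K.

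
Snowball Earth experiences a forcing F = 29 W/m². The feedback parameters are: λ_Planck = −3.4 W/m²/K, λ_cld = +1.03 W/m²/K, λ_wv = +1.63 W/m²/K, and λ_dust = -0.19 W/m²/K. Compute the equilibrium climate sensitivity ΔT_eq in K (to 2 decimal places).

31.18 K

Net feedback parameter λ = (−3.4) + (+1.03) + (+1.63) + (-0.19) = -0.93 W/m²/K.
ΔT = −F/λ = −29/(-0.93) = 31.18 K.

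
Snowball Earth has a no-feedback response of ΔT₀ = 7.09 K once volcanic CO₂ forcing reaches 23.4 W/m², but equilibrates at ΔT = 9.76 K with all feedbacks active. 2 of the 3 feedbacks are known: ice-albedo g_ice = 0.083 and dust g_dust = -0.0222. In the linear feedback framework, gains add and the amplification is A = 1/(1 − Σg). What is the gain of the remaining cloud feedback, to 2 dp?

Amplification A = ΔT/ΔT₀ = 9.76/7.09 = 1.377.
Total gain g = 1 − 1/A = 1 − 1/1.377 = 0.2738.
Known gains sum to 0.083 − 0.0222 = 0.0608.
g_cld = 0.2738 − 0.0608 = 0.21.

0.21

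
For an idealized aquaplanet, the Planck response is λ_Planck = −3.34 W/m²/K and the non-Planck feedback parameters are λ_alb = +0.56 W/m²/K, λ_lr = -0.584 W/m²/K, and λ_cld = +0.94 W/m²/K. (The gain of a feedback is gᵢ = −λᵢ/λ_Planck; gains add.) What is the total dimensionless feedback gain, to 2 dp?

Convert to gains: g_alb = 0.56/3.34 = 0.1677; g_lr = -0.584/3.34 = -0.1749; g_cld = 0.94/3.34 = 0.2814.
Total gain g = 0.2742.

0.27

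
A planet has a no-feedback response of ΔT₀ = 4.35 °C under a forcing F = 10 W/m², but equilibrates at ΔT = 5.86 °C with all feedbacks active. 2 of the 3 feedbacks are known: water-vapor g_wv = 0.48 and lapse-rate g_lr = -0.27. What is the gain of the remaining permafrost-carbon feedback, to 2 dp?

0.05

Amplification A = ΔT/ΔT₀ = 5.86/4.35 = 1.347.
Total gain g = 1 − 1/A = 1 − 1/1.347 = 0.2576.
Known gains sum to 0.48 − 0.27 = 0.21.
g_pf = 0.2576 − 0.21 = 0.05.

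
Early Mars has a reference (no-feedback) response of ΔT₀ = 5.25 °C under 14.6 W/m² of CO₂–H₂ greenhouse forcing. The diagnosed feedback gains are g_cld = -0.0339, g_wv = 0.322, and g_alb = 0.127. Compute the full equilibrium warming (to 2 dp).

8.98 °C

Total gain g = -0.0339 + 0.322 + 0.127 = 0.4151.
Amplification A = 1/(1 − 0.4151) = 1.71.
ΔT = 5.25 × 1.71 = 8.98 °C.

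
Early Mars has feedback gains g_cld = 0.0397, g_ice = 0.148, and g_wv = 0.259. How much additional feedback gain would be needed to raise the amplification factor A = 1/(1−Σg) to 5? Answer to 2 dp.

Current total gain = 0.4467.
Target gain for A = 5: g* = 1 − 1/5 = 0.8.
Additional gain needed = 0.8 − 0.4467 = 0.35.

0.35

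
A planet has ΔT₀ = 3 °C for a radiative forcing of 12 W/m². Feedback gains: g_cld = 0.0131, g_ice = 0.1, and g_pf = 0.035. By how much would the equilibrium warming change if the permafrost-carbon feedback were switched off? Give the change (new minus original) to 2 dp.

-0.14 °C

Original: g = 0.1481, ΔT = 3/(1−0.1481) = 3.5215 °C.
Without permafrost-carbon: g' = 0.1131, ΔT' = 3/(1−0.1131) = 3.3826 °C.
Change = 3.3826 − 3.5215 = -0.14 °C.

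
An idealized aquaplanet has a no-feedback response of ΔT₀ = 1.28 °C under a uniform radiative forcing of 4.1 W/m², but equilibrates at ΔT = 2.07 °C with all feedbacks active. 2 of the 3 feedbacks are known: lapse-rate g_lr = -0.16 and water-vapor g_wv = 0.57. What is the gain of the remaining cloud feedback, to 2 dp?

Amplification A = ΔT/ΔT₀ = 2.07/1.28 = 1.617.
Total gain g = 1 − 1/A = 1 − 1/1.617 = 0.3816.
Known gains sum to -0.16 + 0.57 = 0.41.
g_cld = 0.3816 − 0.41 = -0.03.

-0.03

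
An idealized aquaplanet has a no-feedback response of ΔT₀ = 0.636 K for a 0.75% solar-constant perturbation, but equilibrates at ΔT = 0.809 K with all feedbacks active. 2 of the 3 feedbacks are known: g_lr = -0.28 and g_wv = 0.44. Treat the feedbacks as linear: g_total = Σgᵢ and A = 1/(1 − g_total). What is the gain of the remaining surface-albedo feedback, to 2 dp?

0.05

Amplification A = ΔT/ΔT₀ = 0.809/0.636 = 1.272.
Total gain g = 1 − 1/A = 1 − 1/1.272 = 0.2138.
Known gains sum to -0.28 + 0.44 = 0.16.
g_alb = 0.2138 − 0.16 = 0.05.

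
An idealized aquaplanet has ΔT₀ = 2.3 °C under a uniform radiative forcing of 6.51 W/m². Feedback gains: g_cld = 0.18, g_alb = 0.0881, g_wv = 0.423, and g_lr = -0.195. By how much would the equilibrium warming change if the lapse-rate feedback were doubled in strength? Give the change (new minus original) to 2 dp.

-1.27 °C

Original: g = 0.4961, ΔT = 2.3/(1−0.4961) = 4.5644 °C.
With doubled lapse-rate: g' = 0.3011, ΔT' = 2.3/(1−0.3011) = 3.2909 °C.
Change = 3.2909 − 4.5644 = -1.27 °C.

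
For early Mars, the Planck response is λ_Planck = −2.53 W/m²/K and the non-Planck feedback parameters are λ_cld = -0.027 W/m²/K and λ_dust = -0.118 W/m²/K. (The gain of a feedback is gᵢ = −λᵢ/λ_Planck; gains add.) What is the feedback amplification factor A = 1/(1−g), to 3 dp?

Convert to gains: g_cld = -0.027/2.53 = -0.01067; g_dust = -0.118/2.53 = -0.04664.
Total gain g = -0.05731.
A = 1/(1 + 0.05731) = 0.946.

0.946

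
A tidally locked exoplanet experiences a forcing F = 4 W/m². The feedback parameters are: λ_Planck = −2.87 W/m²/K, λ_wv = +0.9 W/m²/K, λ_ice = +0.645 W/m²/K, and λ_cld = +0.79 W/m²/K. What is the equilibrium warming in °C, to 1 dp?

Net feedback parameter λ = (−2.87) + (+0.9) + (+0.645) + (+0.79) = -0.535 W/m²/K.
ΔT = −F/λ = −4/(-0.535) = 7.5 °C.

7.5 °C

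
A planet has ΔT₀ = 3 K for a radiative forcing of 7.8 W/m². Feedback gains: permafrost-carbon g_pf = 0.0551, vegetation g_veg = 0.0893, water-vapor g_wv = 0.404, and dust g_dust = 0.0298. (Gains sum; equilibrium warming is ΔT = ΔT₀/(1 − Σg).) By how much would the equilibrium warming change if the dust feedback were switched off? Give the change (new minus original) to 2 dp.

Original: g = 0.5782, ΔT = 3/(1−0.5782) = 7.1124 K.
Without dust: g' = 0.5484, ΔT' = 3/(1−0.5484) = 6.6430 K.
Change = 6.6430 − 7.1124 = -0.47 K.

-0.47 K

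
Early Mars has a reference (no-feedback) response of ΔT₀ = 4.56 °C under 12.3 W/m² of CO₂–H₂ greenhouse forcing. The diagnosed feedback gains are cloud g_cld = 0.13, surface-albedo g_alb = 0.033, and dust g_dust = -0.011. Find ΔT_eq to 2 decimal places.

Total gain g = 0.13 + 0.033 − 0.011 = 0.152.
Amplification A = 1/(1 − 0.152) = 1.179.
ΔT = 4.56 × 1.179 = 5.38 °C.

5.38 °C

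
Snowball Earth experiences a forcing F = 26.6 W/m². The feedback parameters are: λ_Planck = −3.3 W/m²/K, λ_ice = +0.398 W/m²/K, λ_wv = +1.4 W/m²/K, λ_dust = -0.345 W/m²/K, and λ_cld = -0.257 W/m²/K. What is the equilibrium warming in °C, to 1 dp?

Net feedback parameter λ = (−3.3) + (+0.398) + (+1.4) + (-0.345) + (-0.257) = -2.104 W/m²/K.
ΔT = −F/λ = −26.6/(-2.104) = 12.6 °C.

12.6 °C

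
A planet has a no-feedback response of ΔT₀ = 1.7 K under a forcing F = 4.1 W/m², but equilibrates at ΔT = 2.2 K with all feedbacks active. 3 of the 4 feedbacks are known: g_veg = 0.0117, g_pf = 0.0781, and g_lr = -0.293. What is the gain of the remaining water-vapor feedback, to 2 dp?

Amplification A = ΔT/ΔT₀ = 2.2/1.7 = 1.294.
Total gain g = 1 − 1/A = 1 − 1/1.294 = 0.2272.
Known gains sum to 0.0117 + 0.0781 − 0.293 = -0.2032.
g_wv = 0.2272 + 0.2032 = 0.43.

0.43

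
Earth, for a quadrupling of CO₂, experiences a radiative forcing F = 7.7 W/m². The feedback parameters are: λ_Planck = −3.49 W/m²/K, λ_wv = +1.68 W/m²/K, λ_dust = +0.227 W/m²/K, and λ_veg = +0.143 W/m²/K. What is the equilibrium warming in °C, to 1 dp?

Net feedback parameter λ = (−3.49) + (+1.68) + (+0.227) + (+0.143) = -1.44 W/m²/K.
ΔT = −F/λ = −7.7/(-1.44) = 5.3 °C.

5.3 °C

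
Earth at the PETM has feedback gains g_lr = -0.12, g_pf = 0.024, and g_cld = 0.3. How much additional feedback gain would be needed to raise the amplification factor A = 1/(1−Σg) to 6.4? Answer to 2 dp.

Current total gain = 0.204.
Target gain for A = 6.4: g* = 1 − 1/6.4 = 0.8438.
Additional gain needed = 0.8438 − 0.204 = 0.64.

0.64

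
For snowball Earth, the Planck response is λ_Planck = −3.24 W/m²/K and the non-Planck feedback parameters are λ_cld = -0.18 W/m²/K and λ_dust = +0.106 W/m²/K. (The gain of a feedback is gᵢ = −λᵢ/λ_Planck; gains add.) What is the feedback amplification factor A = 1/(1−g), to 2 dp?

Convert to gains: g_cld = -0.18/3.24 = -0.05556; g_dust = 0.106/3.24 = 0.03272.
Total gain g = -0.02284.
A = 1/(1 + 0.02284) = 0.98.

0.98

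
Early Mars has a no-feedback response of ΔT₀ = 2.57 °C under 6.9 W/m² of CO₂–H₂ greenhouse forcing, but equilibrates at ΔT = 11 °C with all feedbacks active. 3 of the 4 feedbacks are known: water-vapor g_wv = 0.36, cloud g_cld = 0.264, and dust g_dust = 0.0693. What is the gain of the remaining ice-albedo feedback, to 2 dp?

Amplification A = ΔT/ΔT₀ = 11/2.57 = 4.28.
Total gain g = 1 − 1/A = 1 − 1/4.28 = 0.7664.
Known gains sum to 0.36 + 0.264 + 0.0693 = 0.6933.
g_ice = 0.7664 − 0.6933 = 0.07.

0.07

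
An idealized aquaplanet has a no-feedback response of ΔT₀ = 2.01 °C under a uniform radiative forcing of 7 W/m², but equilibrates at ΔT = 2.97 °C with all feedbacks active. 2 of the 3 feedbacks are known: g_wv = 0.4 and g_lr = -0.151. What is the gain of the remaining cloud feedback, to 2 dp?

0.07

Amplification A = ΔT/ΔT₀ = 2.97/2.01 = 1.478.
Total gain g = 1 − 1/A = 1 − 1/1.478 = 0.3234.
Known gains sum to 0.4 − 0.151 = 0.249.
g_cld = 0.3234 − 0.249 = 0.07.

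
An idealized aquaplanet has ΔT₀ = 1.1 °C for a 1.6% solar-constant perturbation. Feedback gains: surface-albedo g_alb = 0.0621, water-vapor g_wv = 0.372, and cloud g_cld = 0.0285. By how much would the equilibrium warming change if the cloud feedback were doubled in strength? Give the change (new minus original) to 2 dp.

0.11 °C

Original: g = 0.4626, ΔT = 1.1/(1−0.4626) = 2.0469 °C.
With doubled cloud: g' = 0.4911, ΔT' = 1.1/(1−0.4911) = 2.1615 °C.
Change = 2.1615 − 2.0469 = 0.11 °C.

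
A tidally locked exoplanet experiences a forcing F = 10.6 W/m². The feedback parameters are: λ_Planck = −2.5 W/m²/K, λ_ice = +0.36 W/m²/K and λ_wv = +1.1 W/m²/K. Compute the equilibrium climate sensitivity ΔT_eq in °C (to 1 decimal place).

10.2 °C

Net feedback parameter λ = (−2.5) + (+0.36) + (+1.1) = -1.04 W/m²/K.
ΔT = −F/λ = −10.6/(-1.04) = 10.2 °C.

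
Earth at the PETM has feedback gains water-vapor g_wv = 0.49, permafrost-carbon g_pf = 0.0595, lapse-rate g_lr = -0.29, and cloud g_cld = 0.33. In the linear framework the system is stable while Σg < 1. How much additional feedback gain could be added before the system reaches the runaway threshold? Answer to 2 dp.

0.41

Current total gain = 0.49 + 0.0595 − 0.29 + 0.33 = 0.5895.
Margin to runaway = 1 − 0.5895 = 0.41.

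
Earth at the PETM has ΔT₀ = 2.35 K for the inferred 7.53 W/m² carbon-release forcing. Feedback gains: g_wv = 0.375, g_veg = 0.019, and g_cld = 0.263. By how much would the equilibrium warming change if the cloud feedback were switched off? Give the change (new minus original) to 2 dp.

Original: g = 0.657, ΔT = 2.35/(1−0.657) = 6.8513 K.
Without cloud: g' = 0.394, ΔT' = 2.35/(1−0.394) = 3.8779 K.
Change = 3.8779 − 6.8513 = -2.97 K.

-2.97 K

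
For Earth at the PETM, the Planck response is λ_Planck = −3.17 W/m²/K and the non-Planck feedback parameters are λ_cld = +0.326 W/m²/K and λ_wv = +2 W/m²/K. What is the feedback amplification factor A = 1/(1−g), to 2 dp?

3.76

Convert to gains: g_cld = 0.326/3.17 = 0.1028; g_wv = 2/3.17 = 0.6309.
Total gain g = 0.7337.
A = 1/(1 − 0.7337) = 3.76.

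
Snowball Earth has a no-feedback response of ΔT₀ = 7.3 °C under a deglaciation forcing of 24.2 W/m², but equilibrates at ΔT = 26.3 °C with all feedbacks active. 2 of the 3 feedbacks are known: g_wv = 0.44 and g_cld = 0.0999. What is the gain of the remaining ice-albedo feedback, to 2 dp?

0.18

Amplification A = ΔT/ΔT₀ = 26.3/7.3 = 3.603.
Total gain g = 1 − 1/A = 1 − 1/3.603 = 0.7225.
Known gains sum to 0.44 + 0.0999 = 0.5399.
g_ice = 0.7225 − 0.5399 = 0.18.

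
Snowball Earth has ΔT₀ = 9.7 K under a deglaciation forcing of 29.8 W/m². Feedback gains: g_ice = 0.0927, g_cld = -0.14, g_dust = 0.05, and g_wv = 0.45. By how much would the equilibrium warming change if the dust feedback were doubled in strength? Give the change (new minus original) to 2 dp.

1.78 K

Original: g = 0.4527, ΔT = 9.7/(1−0.4527) = 17.7234 K.
With doubled dust: g' = 0.5027, ΔT' = 9.7/(1−0.5027) = 19.5053 K.
Change = 19.5053 − 17.7234 = 1.78 K.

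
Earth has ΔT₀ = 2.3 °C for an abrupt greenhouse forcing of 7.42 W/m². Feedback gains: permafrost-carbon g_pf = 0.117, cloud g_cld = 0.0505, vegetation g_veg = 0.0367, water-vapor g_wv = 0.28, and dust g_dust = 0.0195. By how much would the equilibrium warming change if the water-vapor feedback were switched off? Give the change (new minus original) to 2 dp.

Original: g = 0.5037, ΔT = 2.3/(1−0.5037) = 4.6343 °C.
Without water-vapor: g' = 0.2237, ΔT' = 2.3/(1−0.2237) = 2.9628 °C.
Change = 2.9628 − 4.6343 = -1.67 °C.

-1.67 °C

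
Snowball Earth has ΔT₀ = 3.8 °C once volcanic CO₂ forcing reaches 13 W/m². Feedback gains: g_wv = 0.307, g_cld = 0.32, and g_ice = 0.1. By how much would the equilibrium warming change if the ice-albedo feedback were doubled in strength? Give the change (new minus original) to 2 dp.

Original: g = 0.727, ΔT = 3.8/(1−0.727) = 13.9194 °C.
With doubled ice-albedo: g' = 0.827, ΔT' = 3.8/(1−0.827) = 21.9653 °C.
Change = 21.9653 − 13.9194 = 8.05 °C.

8.05 °C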